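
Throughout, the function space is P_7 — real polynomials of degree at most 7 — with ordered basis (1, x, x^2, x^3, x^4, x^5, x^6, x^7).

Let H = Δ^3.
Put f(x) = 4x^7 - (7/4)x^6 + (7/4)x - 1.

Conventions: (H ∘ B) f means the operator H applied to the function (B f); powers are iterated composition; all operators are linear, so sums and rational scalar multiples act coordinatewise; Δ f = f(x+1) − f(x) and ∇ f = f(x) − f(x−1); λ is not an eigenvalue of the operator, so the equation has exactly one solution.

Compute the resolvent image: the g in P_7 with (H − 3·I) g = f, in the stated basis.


write g with unknown coordinates in the stated basis and equate coefficients in (H − 3·I) g = f
solving from the highest basis element down gives g = -(4/3)x^7 + (7/12)x^6 - (280/3)x^4 - (1610/3)x^3 - 1295x^2 - (9009/4)x - 8672/3
check: H g = -280x^4 - 1610x^3 - 3885x^2 - 6755x - 8673
so H g − 3·g = 4x^7 - (7/4)x^6 + (7/4)x - 1 = f ✓

g(x) = -(4/3)x^7 + (7/12)x^6 - (280/3)x^4 - (1610/3)x^3 - 1295x^2 - (9009/4)x - 8672/3


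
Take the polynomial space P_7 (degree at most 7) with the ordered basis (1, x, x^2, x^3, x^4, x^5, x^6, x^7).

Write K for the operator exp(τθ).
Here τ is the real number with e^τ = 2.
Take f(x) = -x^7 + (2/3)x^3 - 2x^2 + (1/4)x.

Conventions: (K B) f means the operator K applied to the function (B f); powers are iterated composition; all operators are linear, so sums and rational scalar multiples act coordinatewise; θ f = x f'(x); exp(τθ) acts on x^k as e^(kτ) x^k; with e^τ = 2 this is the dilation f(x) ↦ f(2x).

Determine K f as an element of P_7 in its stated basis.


exp(τθ) x^k = e^(kτ) x^k; with e^τ = 2 this sends x^k to 2^k x^k
x ↦ 2 x
x^2 ↦ 4 x^2
x^3 ↦ 8 x^3
x^7 ↦ 128 x^7
applying this coordinatewise to f: exp(τθ) f = -128x^7 + (16/3)x^3 - 8x^2 + (1/2)x

g(x) = -128x^7 + (16/3)x^3 - 8x^2 + (1/2)x


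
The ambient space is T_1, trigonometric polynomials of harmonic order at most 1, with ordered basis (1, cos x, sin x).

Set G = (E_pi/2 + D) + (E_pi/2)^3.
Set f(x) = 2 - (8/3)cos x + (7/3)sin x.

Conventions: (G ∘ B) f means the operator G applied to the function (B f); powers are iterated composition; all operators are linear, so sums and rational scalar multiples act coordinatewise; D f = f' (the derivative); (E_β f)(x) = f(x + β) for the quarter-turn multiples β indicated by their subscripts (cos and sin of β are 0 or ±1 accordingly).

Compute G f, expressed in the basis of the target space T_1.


g(x) = 4 + (7/3)cos x + (8/3)sin x

E_pi/2 f = 2 + (7/3)cos x + (8/3)sin x
D f = (7/3)cos x + (8/3)sin x
(E_pi/2 + D) f = 2 + (14/3)cos x + (16/3)sin x
E_pi/2 f = 2 + (7/3)cos x + (8/3)sin x
E_pi/2 E_pi/2 f = 2 + (8/3)cos x - (7/3)sin x
E_pi/2 E_pi/2 E_pi/2 f = 2 - (7/3)cos x - (8/3)sin x
((E_pi/2 + D) + (E_pi/2)^3) f = 4 + (7/3)cos x + (8/3)sin x


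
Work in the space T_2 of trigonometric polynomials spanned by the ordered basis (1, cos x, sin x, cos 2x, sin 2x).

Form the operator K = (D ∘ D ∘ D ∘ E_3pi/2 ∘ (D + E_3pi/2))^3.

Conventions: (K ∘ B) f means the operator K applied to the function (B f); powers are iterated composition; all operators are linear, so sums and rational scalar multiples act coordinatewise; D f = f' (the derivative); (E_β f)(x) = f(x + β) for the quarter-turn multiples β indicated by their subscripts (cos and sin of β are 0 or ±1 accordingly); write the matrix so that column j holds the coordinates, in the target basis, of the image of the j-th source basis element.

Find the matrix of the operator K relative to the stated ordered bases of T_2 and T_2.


the matrix is [[0, 0, 0, 0, 0]; [0, 0, 0, 0, 0]; [0, 0, 0, 0, 0]; [0, 0, 0, -1024, -5632]; [0, 0, 0, 5632, -1024]] (rows listed top to bottom)

image of 1: 0
image of cos x: 0
image of sin x: 0
image of cos 2x: -1024cos 2x + 5632sin 2x
image of sin 2x: -5632cos 2x - 1024sin 2x
each image's coordinates form column j of the matrix


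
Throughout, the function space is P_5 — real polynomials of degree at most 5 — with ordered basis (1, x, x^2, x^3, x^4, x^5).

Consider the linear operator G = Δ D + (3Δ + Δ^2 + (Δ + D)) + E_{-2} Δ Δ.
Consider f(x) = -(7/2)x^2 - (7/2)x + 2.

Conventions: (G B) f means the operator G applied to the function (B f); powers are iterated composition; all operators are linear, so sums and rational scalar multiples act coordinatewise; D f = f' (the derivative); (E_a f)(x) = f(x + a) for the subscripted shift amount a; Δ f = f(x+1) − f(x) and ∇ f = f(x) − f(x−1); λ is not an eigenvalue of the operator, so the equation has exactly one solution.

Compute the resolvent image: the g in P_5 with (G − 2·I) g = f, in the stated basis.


write g with unknown coordinates in the stated basis and equate coefficients in (G − 2·I) g = f
solving from the highest basis element down gives g = (7/4)x^2 + (21/2)x + 34
check: G g = (35/2)x + 70
so G g − 2·g = -(7/2)x^2 - (7/2)x + 2 = f ✓

the image equals g(x) = (7/4)x^2 + (21/2)x + 34


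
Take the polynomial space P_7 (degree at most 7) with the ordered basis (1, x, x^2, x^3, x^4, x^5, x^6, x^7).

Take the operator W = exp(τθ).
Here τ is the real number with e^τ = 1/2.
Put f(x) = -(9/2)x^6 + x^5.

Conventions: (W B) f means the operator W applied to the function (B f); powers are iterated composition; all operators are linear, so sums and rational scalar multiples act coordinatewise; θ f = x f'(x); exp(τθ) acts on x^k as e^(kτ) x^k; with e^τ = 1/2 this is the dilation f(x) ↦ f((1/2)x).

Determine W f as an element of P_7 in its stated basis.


exp(τθ) x^k = e^(kτ) x^k; with e^τ = 1/2 this sends x^k to (1/2)^k x^k
x^5 ↦ 1/32 x^5
x^6 ↦ 1/64 x^6
applying this coordinatewise to f: exp(τθ) f = -(9/128)x^6 + (1/32)x^5

g(x) = -(9/128)x^6 + (1/32)x^5


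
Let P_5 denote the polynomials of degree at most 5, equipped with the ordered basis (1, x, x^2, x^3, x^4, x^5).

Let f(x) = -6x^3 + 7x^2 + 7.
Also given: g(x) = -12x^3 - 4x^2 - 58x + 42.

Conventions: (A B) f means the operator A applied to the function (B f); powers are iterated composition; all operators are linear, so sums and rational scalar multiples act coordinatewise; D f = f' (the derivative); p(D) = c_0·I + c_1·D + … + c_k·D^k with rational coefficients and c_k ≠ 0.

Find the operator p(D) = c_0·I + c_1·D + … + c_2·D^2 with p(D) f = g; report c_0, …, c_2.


c_0 = 2, c_1 = 1, c_2 = 2

D^0 f = -6x^3 + 7x^2 + 7
D^1 f = -18x^2 + 14x
D^2 f = -36x + 14
matching coefficients of g against c_0 f + c_1 Df + … from the top degree down determines the c_i
solution: c_0 = 2, c_1 = 1, c_2 = 2


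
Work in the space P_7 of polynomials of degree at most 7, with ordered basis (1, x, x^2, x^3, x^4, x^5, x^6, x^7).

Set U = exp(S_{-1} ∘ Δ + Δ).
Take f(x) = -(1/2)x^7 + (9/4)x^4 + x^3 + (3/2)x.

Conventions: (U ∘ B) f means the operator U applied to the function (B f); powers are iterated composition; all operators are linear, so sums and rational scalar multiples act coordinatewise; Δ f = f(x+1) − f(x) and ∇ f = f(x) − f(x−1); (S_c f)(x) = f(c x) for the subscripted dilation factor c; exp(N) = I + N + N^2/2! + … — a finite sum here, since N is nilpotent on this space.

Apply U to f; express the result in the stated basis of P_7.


g(x) = -(1/2)x^7 - 7x^6 - (551/4)x^4 + x^3 - 723x^2 + (3/2)x - 1023/2

order-1 term: -7x^6 - 35x^4 + 12x^2 + 17/2
order-2 term: -105x^4 - 315x^2 - 30
order-3 term: -420x^2 - 280
order-4 term: -210
the series for exp(S_{-1} ∘ Δ + Δ) f terminates at order 4
exp(S_{-1} ∘ Δ + Δ) f = -(1/2)x^7 - 7x^6 - (551/4)x^4 + x^3 - 723x^2 + (3/2)x - 1023/2


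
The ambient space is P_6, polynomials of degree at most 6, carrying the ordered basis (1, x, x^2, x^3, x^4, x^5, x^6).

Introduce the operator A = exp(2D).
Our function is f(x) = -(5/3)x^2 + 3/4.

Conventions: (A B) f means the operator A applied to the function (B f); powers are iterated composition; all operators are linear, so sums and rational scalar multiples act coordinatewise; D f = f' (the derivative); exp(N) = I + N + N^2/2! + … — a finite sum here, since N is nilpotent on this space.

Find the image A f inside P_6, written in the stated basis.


order-1 term: -(20/3)x
order-2 term: -20/3
the series for exp(2D) f terminates at order 2
exp(2D) f = -(5/3)x^2 - (20/3)x - 71/12

the result is g(x) = -(5/3)x^2 - (20/3)x - 71/12


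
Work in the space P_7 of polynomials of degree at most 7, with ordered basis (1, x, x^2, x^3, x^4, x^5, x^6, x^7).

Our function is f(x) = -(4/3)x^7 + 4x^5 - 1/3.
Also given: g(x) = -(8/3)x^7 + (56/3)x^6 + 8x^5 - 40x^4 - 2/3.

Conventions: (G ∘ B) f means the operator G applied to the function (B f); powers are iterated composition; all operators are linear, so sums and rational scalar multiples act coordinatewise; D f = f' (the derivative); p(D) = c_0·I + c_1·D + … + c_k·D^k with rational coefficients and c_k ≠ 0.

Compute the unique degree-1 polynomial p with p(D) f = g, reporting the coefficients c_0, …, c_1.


c_0 = 2, c_1 = -2

D^0 f = -(4/3)x^7 + 4x^5 - 1/3
D^1 f = -(28/3)x^6 + 20x^4
matching coefficients of g against c_0 f + c_1 Df + … from the top degree down determines the c_i
solution: c_0 = 2, c_1 = -2


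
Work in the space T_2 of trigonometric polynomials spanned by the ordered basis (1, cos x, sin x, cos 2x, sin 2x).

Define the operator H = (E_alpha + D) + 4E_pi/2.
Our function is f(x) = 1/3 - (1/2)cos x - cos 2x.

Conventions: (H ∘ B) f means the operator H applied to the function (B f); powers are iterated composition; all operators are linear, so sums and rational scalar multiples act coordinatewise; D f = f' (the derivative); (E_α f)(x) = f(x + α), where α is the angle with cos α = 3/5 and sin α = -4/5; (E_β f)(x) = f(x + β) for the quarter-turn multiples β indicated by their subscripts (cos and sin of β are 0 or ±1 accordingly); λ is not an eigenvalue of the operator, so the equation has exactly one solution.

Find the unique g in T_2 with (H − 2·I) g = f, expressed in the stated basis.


g(x) = 1/9 + (1/28)cos x - (3/28)sin x + (157/1013)cos 2x - (26/1013)sin 2x

write g with unknown coordinates in the stated basis and equate coefficients in (H − 2·I) g = f
solving from the highest basis element down gives g = 1/9 + (1/28)cos x - (3/28)sin x + (157/1013)cos 2x - (26/1013)sin 2x
check: H g = 5/9 - (3/7)cos x - (3/14)sin x - (699/1013)cos 2x - (52/1013)sin 2x
so H g − 2·g = 1/3 - (1/2)cos x - cos 2x = f ✓


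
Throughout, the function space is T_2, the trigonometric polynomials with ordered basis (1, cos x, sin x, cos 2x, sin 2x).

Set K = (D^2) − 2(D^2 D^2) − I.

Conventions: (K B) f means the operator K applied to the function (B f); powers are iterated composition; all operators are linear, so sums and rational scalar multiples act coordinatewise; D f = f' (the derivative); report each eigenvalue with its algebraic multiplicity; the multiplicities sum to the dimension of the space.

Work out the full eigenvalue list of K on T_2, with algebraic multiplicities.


image of 1: -1
image of cos x: -4cos x
image of sin x: -4sin x
image of cos 2x: -37cos 2x
image of sin 2x: -37sin 2x
the matrix is diagonal; its diagonal is (-1, -4, -4, -37, -37)
for a triangular matrix the eigenvalues are the diagonal entries, with algebraic multiplicity their repetition count

λ = -37 (multiplicity 2), λ = -4 (multiplicity 2), λ = -1 (multiplicity 1)


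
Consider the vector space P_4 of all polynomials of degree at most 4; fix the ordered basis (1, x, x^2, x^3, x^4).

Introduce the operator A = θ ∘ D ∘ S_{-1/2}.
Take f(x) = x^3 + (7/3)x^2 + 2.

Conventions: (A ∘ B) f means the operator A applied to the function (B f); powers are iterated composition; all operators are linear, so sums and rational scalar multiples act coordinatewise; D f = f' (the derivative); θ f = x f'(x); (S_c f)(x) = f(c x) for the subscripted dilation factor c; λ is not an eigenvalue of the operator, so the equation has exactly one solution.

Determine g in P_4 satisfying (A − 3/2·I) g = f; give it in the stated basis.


the image equals g(x) = -(2/3)x^3 - (11/9)x^2 - (11/27)x - 4/3

write g with unknown coordinates in the stated basis and equate coefficients in (A − 3/2·I) g = f
solving from the highest basis element down gives g = -(2/3)x^3 - (11/9)x^2 - (11/27)x - 4/3
check: A g = (1/2)x^2 - (11/18)x
so A g − 3/2·g = x^3 + (7/3)x^2 + 2 = f ✓


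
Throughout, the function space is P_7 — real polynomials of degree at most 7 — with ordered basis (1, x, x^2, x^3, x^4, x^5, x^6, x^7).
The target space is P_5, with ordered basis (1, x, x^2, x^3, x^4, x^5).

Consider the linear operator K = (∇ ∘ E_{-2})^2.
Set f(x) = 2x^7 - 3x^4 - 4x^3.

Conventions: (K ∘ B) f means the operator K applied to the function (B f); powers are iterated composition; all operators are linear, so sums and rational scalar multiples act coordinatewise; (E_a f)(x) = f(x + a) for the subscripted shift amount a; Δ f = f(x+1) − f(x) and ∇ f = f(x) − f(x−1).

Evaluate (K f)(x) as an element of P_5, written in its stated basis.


g(x) = 84x^5 - 2100x^4 + 21140x^3 - 107136x^2 + 273364x - 280926

E_{-2} f = 2x^7 - 28x^6 + 168x^5 - 563x^4 + 1140x^3 - 1392x^2 + 944x - 272
∇ E_{-2} f = 14x^6 - 210x^5 + 1330x^4 - 4562x^3 + 8940x^2 - 9478x + 4237
E_{-2} (∇ ∘ E_{-2}) f = 14x^6 - 378x^5 + 4270x^4 - 25842x^3 + 88392x^2 - 162030x + 124345
∇ E_{-2} (∇ ∘ E_{-2}) f = 84x^5 - 2100x^4 + 21140x^3 - 107136x^2 + 273364x - 280926


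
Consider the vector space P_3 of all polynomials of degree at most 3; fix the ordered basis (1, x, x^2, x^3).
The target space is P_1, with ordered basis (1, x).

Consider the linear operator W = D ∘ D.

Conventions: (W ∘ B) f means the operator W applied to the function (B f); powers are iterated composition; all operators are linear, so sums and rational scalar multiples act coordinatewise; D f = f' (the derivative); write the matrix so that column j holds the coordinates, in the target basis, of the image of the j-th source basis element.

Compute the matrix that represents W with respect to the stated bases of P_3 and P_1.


the matrix is [[0, 0, 2, 0]; [0, 0, 0, 6]] (rows listed top to bottom)

image of 1: 0
image of x: 0
image of x^2: 2
image of x^3: 6x
each image's coordinates form column j of the matrix


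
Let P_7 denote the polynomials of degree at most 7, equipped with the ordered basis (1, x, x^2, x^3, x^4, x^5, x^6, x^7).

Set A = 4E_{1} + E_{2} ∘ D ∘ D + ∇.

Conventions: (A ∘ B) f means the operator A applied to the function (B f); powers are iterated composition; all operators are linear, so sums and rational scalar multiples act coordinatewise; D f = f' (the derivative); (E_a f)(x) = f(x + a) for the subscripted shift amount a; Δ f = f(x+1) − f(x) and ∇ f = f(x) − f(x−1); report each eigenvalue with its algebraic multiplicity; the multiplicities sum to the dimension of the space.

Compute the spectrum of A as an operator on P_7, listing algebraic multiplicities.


λ = 4 (multiplicity 8)

image of 1: 4
image of x: 4x + 5
image of x^2: 4x^2 + 10x + 5
image of x^3: 4x^3 + 15x^2 + 15x + 17
image of x^4: 4x^4 + 20x^3 + 30x^2 + 68x + 51
image of x^5: 4x^5 + 25x^4 + 50x^3 + 170x^2 + 255x + 165
image of x^6: 4x^6 + 30x^5 + 75x^4 + 340x^3 + 765x^2 + 990x + 483
image of x^7: 4x^7 + 35x^6 + 105x^5 + 595x^4 + 1785x^3 + 3465x^2 + 3381x + 1349
the matrix is upper triangular; its diagonal is (4, 4, 4, 4, 4, 4, 4, 4)
for a triangular matrix the eigenvalues are the diagonal entries, with algebraic multiplicity their repetition count


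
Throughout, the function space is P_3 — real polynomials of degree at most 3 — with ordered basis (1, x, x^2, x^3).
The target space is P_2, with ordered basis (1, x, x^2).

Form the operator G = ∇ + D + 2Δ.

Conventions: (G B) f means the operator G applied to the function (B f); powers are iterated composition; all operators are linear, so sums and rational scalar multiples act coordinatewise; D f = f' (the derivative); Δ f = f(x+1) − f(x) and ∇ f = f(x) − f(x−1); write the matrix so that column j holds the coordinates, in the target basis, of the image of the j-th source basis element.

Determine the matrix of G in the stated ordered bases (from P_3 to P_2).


the matrix is [[0, 4, 1, 3]; [0, 0, 8, 3]; [0, 0, 0, 12]] (rows listed top to bottom)

image of 1: 0
image of x: 4
image of x^2: 8x + 1
image of x^3: 12x^2 + 3x + 3
each image's coordinates form column j of the matrix


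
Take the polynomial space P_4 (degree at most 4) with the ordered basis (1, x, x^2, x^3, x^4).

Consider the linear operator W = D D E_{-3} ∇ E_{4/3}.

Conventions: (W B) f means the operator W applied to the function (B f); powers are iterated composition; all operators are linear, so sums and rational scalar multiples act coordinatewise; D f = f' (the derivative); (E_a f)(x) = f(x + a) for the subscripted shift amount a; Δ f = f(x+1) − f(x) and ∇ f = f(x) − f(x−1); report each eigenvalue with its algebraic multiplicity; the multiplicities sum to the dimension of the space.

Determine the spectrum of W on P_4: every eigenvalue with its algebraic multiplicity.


λ = 0 (multiplicity 5)

image of 1: 0
image of x: 0
image of x^2: 0
image of x^3: 6
image of x^4: 24x - 52
the matrix is upper triangular; its diagonal is (0, 0, 0, 0, 0)
for a triangular matrix the eigenvalues are the diagonal entries, with algebraic multiplicity their repetition count


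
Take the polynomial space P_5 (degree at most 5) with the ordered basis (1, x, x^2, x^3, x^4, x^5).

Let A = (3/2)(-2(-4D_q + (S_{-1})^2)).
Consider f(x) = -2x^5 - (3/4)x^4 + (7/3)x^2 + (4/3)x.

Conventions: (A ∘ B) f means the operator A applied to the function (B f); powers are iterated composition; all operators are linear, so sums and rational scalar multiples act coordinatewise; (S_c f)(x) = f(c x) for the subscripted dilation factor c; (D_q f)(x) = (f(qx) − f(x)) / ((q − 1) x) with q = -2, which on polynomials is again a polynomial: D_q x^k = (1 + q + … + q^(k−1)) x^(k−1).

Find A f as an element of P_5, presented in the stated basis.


the result is g(x) = 6x^5 - (1047/4)x^4 + 45x^3 - 7x^2 - 32x + 16

D_q f = -22x^4 + (15/4)x^3 - (7/3)x + 4/3
(-4D_q) f = 88x^4 - 15x^3 + (28/3)x - 16/3
S_{-1} f = 2x^5 - (3/4)x^4 + (7/3)x^2 - (4/3)x
S_{-1} S_{-1} f = -2x^5 - (3/4)x^4 + (7/3)x^2 + (4/3)x
(-4D_q + (S_{-1})^2) f = -2x^5 + (349/4)x^4 - 15x^3 + (7/3)x^2 + (32/3)x - 16/3
(-2(-4D_q + (S_{-1})^2)) f = 4x^5 - (349/2)x^4 + 30x^3 - (14/3)x^2 - (64/3)x + 32/3
((3/2)(-2(-4D_q + (S_{-1})^2))) f = 6x^5 - (1047/4)x^4 + 45x^3 - 7x^2 - 32x + 16


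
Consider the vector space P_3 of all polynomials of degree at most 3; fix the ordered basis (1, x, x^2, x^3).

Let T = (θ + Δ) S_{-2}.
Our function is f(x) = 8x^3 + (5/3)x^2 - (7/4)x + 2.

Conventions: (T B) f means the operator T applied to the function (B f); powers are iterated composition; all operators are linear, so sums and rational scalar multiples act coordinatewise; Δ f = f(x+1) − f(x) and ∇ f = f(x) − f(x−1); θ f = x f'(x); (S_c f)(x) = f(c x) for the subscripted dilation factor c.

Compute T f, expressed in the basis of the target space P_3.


the image equals g(x) = -192x^3 - (536/3)x^2 - (1051/6)x - 323/6

S_{-2} f = -64x^3 + (20/3)x^2 + (7/2)x + 2
θ S_{-2} f = -192x^3 + (40/3)x^2 + (7/2)x
Δ S_{-2} f = -192x^2 - (536/3)x - 323/6
(θ + Δ) S_{-2} f = -192x^3 - (536/3)x^2 - (1051/6)x - 323/6


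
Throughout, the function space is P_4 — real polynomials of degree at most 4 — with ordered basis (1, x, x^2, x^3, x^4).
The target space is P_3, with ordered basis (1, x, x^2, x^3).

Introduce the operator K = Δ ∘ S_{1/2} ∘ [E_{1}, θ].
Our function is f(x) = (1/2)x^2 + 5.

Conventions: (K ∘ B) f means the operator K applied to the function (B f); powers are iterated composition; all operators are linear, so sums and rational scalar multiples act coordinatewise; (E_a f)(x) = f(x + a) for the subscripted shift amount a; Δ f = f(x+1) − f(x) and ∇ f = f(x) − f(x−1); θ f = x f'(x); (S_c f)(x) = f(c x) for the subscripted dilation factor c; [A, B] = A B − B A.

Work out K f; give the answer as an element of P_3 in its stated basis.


θ f = x^2
E_{1} θ f = x^2 + 2x + 1
E_{1} f = (1/2)x^2 + x + 11/2
θ E_{1} f = x^2 + x
[E_{1}, θ] f = x + 1
S_{1/2} [E_{1}, θ] f = (1/2)x + 1
Δ S_{1/2} [E_{1}, θ] f = 1/2

the image equals g(x) = 1/2


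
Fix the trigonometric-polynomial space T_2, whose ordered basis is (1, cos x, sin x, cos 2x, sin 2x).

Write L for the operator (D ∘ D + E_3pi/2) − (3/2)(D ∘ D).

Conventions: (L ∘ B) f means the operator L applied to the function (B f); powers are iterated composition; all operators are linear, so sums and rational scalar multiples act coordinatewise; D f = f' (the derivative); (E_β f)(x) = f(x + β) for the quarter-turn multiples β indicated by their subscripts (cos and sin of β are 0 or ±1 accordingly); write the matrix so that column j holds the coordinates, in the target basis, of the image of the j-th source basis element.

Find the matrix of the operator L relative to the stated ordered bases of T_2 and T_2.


image of 1: 1
image of cos x: (1/2)cos x + sin x
image of sin x: -cos x + (1/2)sin x
image of cos 2x: cos 2x
image of sin 2x: sin 2x
each image's coordinates form column j of the matrix

the matrix is [[1, 0, 0, 0, 0]; [0, 1/2, -1, 0, 0]; [0, 1, 1/2, 0, 0]; [0, 0, 0, 1, 0]; [0, 0, 0, 0, 1]] (rows listed top to bottom)


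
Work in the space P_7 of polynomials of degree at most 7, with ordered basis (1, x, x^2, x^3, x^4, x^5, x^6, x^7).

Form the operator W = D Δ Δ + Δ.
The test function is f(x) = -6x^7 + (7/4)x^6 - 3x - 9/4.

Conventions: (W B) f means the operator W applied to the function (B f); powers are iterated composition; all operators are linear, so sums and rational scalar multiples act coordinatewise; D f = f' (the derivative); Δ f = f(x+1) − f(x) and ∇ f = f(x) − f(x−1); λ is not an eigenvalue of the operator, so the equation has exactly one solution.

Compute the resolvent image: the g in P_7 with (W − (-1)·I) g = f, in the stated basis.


the result is g(x) = -6x^7 + (175/4)x^6 - (273/2)x^5 + (5985/4)x^4 - 5495x^3 + (38409/4)x^2 - (77181/2)x + 68855/2

write g with unknown coordinates in the stated basis and equate coefficients in (W − (-1)·I) g = f
solving from the highest basis element down gives g = -6x^7 + (175/4)x^6 - (273/2)x^5 + (5985/4)x^4 - 5495x^3 + (38409/4)x^2 - (77181/2)x + 68855/2
check: W g = -42x^6 + (273/2)x^5 - (5985/4)x^4 + 5495x^3 - (38409/4)x^2 + (77175/2)x - 137719/4
so W g − (-1)·g = -6x^7 + (7/4)x^6 - 3x - 9/4 = f ✓


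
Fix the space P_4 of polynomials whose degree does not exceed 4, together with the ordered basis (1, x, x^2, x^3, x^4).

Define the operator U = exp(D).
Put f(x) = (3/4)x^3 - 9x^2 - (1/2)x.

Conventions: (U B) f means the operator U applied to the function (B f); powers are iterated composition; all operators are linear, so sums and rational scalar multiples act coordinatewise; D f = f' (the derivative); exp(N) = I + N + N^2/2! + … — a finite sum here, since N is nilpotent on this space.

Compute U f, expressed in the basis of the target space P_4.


order-1 term: (9/4)x^2 - 18x - 1/2
order-2 term: (9/4)x - 9
order-3 term: 3/4
the series for exp(D) f terminates at order 3
exp(D) f = (3/4)x^3 - (27/4)x^2 - (65/4)x - 35/4

the result is g(x) = (3/4)x^3 - (27/4)x^2 - (65/4)x - 35/4


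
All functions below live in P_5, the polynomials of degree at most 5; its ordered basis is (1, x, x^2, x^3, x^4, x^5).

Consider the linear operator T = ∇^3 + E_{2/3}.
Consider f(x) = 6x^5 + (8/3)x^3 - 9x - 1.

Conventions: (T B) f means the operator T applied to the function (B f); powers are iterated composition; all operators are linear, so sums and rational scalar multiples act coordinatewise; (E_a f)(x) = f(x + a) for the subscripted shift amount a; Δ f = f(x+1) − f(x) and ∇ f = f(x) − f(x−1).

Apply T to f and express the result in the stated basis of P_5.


the image equals g(x) = 6x^5 + 20x^4 + (88/3)x^3 + (3448/9)x^2 - (29147/27)x + 73757/81

∇ f = 30x^4 - 60x^3 + 68x^2 - 38x - 1/3
∇ ∇ f = 120x^3 - 360x^2 + 436x - 196
∇ ∇ ∇ f = 360x^2 - 1080x + 916
E_{2/3} f = 6x^5 + 20x^4 + (88/3)x^3 + (208/9)x^2 + (13/27)x - 439/81
(∇^3 + E_{2/3}) f = 6x^5 + 20x^4 + (88/3)x^3 + (3448/9)x^2 - (29147/27)x + 73757/81


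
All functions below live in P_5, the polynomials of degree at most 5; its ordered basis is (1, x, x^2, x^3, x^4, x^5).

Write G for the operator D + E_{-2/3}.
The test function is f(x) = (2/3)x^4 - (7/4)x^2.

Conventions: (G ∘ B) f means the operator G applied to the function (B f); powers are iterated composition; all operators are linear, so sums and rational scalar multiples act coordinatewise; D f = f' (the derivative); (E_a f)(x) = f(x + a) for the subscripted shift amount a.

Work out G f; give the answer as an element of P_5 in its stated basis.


the image equals g(x) = (2/3)x^4 + (8/9)x^3 + (1/36)x^2 - (317/162)x - 157/243

D f = (8/3)x^3 - (7/2)x
E_{-2/3} f = (2/3)x^4 - (16/9)x^3 + (1/36)x^2 + (125/81)x - 157/243
(D + E_{-2/3}) f = (2/3)x^4 + (8/9)x^3 + (1/36)x^2 - (317/162)x - 157/243


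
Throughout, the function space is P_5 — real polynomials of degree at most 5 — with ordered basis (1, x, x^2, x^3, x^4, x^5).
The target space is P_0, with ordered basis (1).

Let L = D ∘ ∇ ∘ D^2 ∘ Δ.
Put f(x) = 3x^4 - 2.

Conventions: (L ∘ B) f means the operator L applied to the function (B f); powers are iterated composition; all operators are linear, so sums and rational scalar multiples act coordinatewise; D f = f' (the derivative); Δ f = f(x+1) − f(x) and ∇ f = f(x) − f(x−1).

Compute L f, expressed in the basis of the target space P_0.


Δ f = 12x^3 + 18x^2 + 12x + 3
D Δ f = 36x^2 + 36x + 12
D D Δ f = 72x + 36
∇ D^2 Δ f = 72
D ∇ D^2 Δ f = 0

the result is g(x) = 0


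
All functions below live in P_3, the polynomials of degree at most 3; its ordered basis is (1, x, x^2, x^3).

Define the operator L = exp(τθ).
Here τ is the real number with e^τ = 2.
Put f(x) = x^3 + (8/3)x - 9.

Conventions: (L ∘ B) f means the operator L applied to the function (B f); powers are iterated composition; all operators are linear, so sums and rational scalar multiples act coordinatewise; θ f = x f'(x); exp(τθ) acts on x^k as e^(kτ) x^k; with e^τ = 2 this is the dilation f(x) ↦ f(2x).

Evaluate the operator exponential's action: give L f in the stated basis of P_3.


the result is g(x) = 8x^3 + (16/3)x - 9

exp(τθ) x^k = e^(kτ) x^k; with e^τ = 2 this sends x^k to 2^k x^k
x ↦ 2 x
x^3 ↦ 8 x^3
applying this coordinatewise to f: exp(τθ) f = 8x^3 + (16/3)x - 9


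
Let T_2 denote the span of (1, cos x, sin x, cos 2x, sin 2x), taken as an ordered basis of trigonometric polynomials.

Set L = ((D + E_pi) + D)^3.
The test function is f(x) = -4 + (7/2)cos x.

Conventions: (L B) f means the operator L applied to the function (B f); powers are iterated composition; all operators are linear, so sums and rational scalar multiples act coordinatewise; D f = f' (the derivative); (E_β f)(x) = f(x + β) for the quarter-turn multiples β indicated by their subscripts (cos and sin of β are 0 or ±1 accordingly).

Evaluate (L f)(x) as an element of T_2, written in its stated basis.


g(x) = -4 + (77/2)cos x + 7sin x

D f = -(7/2)sin x
E_pi f = -4 - (7/2)cos x
(D + E_pi) f = -4 - (7/2)cos x - (7/2)sin x
D f = -(7/2)sin x
((D + E_pi) + D) f = -4 - (7/2)cos x - 7sin x
D ((D + E_pi) + D) f = -7cos x + (7/2)sin x
E_pi ((D + E_pi) + D) f = -4 + (7/2)cos x + 7sin x
(D + E_pi) ((D + E_pi) + D) f = -4 - (7/2)cos x + (21/2)sin x
D ((D + E_pi) + D) f = -7cos x + (7/2)sin x
((D + E_pi) + D) ((D + E_pi) + D) f = -4 - (21/2)cos x + 14sin x
D ((D + E_pi) + D) ((D + E_pi) + D) f = 14cos x + (21/2)sin x
E_pi ((D + E_pi) + D) ((D + E_pi) + D) f = -4 + (21/2)cos x - 14sin x
(D + E_pi) ((D + E_pi) + D) ((D + E_pi) + D) f = -4 + (49/2)cos x - (7/2)sin x
D ((D + E_pi) + D) ((D + E_pi) + D) f = 14cos x + (21/2)sin x
((D + E_pi) + D) ((D + E_pi) + D) ((D + E_pi) + D) f = -4 + (77/2)cos x + 7sin x


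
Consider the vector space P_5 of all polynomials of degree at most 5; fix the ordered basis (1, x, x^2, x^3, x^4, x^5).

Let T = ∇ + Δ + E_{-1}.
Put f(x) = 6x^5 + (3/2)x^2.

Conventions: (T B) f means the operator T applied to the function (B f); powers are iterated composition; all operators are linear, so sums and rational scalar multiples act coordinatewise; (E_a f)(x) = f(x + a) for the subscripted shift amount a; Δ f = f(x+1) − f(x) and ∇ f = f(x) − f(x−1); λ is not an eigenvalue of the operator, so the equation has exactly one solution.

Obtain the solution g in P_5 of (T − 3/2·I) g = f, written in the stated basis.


write g with unknown coordinates in the stated basis and equate coefficients in (T − 3/2·I) g = f
solving from the highest basis element down gives g = -12x^5 - 120x^4 - 1200x^3 - 8883x^2 - 43812x - 108054
check: T g = -12x^5 - 180x^4 - 1800x^3 - 13323x^2 - 65718x - 162081
so T g − 3/2·g = 6x^5 + (3/2)x^2 = f ✓

g(x) = -12x^5 - 120x^4 - 1200x^3 - 8883x^2 - 43812x - 108054


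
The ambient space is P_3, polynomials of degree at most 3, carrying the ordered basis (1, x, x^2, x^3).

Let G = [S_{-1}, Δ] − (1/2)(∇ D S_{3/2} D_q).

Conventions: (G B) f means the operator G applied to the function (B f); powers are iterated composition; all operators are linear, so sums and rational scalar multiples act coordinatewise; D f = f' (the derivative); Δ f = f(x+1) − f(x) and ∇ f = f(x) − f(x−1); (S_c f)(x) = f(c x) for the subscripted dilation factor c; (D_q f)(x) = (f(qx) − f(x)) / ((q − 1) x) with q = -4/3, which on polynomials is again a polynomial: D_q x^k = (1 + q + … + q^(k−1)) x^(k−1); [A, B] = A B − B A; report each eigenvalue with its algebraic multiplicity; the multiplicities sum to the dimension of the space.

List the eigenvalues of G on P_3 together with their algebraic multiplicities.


image of 1: 0
image of x: 2
image of x^2: -4x
image of x^3: 6x^2 - 5/4
the matrix is upper triangular; its diagonal is (0, 0, 0, 0)
for a triangular matrix the eigenvalues are the diagonal entries, with algebraic multiplicity their repetition count

λ = 0 (multiplicity 4)


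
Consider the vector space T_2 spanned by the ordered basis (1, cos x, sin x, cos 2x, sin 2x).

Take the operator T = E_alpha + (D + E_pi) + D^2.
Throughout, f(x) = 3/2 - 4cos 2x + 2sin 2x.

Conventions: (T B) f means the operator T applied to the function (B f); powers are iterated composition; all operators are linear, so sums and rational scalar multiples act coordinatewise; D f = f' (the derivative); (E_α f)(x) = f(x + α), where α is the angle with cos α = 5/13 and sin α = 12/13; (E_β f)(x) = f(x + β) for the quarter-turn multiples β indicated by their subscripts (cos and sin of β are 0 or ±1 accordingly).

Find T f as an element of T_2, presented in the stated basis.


the result is g(x) = 3 + (3420/169)cos 2x + (580/169)sin 2x

E_alpha f = 3/2 + (716/169)cos 2x + (242/169)sin 2x
D f = 4cos 2x + 8sin 2x
E_pi f = 3/2 - 4cos 2x + 2sin 2x
(D + E_pi) f = 3/2 + 10sin 2x
D f = 4cos 2x + 8sin 2x
D D f = 16cos 2x - 8sin 2x
(E_alpha + (D + E_pi) + D^2) f = 3 + (3420/169)cos 2x + (580/169)sin 2x


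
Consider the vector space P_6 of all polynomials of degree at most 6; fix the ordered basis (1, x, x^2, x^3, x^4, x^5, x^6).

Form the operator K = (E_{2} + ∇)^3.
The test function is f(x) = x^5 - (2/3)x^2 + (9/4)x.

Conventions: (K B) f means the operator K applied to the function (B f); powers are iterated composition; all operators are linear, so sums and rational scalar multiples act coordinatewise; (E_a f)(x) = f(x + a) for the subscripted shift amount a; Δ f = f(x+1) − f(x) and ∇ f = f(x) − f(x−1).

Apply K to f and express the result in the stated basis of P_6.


the result is g(x) = x^5 + 45x^4 + 630x^3 + (10528/3)x^2 + (36501/4)x + 41349/4

E_{2} f = x^5 + 10x^4 + 40x^3 + (238/3)x^2 + (955/12)x + 203/6
∇ f = 5x^4 - 10x^3 + 10x^2 - (19/3)x + 47/12
(E_{2} + ∇) f = x^5 + 15x^4 + 30x^3 + (268/3)x^2 + (293/4)x + 151/4
E_{2} (E_{2} + ∇) f = x^5 + 25x^4 + 190x^3 + (2128/3)x^2 + (16207/12)x + 12643/12
∇ (E_{2} + ∇) f = 5x^4 + 50x^3 + 10x^2 + (431/3)x - 1/12
(E_{2} + ∇) (E_{2} + ∇) f = x^5 + 30x^4 + 240x^3 + (2158/3)x^2 + (5977/4)x + 2107/2
E_{2} (E_{2} + ∇) (E_{2} + ∇) f = x^5 + 40x^4 + 520x^3 + (8878/3)x^2 + (99499/12)x + 28054/3
∇ (E_{2} + ∇) (E_{2} + ∇) f = 5x^4 + 110x^3 + 550x^2 + (2501/3)x + 11831/12
(E_{2} + ∇) (E_{2} + ∇) (E_{2} + ∇) f = x^5 + 45x^4 + 630x^3 + (10528/3)x^2 + (36501/4)x + 41349/4


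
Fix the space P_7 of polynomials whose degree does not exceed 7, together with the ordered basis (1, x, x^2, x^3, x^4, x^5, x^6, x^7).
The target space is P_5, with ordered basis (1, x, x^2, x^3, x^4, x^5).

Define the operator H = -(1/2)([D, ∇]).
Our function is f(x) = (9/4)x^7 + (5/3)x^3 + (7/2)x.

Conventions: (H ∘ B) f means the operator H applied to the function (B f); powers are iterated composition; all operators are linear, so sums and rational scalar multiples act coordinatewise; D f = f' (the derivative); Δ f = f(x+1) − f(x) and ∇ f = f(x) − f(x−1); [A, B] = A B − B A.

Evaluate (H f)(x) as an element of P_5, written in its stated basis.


∇ f = (63/4)x^6 - (189/4)x^5 + (315/4)x^4 - (315/4)x^3 + (209/4)x^2 - (83/4)x + 89/12
D ∇ f = (189/2)x^5 - (945/4)x^4 + 315x^3 - (945/4)x^2 + (209/2)x - 83/4
D f = (63/4)x^6 + 5x^2 + 7/2
∇ D f = (189/2)x^5 - (945/4)x^4 + 315x^3 - (945/4)x^2 + (209/2)x - 83/4
[D, ∇] f = 0
(-(1/2)([D, ∇])) f = 0

the image equals g(x) = 0


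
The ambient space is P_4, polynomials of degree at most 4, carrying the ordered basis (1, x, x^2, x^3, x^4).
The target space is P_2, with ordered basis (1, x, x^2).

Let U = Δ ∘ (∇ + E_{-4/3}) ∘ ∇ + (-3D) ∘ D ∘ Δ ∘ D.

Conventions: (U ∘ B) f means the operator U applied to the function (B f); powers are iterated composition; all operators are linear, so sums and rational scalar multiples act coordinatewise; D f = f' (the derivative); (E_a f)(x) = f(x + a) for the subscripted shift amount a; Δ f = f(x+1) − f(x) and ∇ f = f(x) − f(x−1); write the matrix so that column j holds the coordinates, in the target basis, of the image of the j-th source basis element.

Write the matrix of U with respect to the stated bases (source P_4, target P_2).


image of 1: 0
image of x: 0
image of x^2: 2
image of x^3: 6x - 2
image of x^4: 12x^2 - 8x - 182/3
each image's coordinates form column j of the matrix

the matrix is [[0, 0, 2, -2, -182/3]; [0, 0, 0, 6, -8]; [0, 0, 0, 0, 12]] (rows listed top to bottom)


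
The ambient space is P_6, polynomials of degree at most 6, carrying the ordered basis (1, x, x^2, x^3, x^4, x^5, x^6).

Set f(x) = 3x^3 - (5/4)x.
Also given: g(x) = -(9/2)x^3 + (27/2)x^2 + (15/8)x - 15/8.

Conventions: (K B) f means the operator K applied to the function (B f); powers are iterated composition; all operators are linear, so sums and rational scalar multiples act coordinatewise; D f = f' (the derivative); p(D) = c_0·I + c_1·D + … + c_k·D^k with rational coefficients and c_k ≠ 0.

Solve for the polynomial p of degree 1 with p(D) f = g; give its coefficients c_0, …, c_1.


D^0 f = 3x^3 - (5/4)x
D^1 f = 9x^2 - 5/4
matching coefficients of g against c_0 f + c_1 Df + … from the top degree down determines the c_i
solution: c_0 = -3/2, c_1 = 3/2

c_0 = -3/2, c_1 = 3/2


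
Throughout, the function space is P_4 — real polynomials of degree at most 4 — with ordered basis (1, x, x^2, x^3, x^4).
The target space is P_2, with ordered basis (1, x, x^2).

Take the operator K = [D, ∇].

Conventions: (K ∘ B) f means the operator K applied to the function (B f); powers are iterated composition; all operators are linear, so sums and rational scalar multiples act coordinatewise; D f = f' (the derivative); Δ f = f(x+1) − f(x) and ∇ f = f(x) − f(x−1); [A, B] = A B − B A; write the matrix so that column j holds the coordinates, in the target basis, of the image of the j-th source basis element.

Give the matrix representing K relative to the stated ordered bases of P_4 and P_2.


image of 1: 0
image of x: 0
image of x^2: 0
image of x^3: 0
image of x^4: 0
each image's coordinates form column j of the matrix

the matrix is [[0, 0, 0, 0, 0]; [0, 0, 0, 0, 0]; [0, 0, 0, 0, 0]] (rows listed top to bottom)


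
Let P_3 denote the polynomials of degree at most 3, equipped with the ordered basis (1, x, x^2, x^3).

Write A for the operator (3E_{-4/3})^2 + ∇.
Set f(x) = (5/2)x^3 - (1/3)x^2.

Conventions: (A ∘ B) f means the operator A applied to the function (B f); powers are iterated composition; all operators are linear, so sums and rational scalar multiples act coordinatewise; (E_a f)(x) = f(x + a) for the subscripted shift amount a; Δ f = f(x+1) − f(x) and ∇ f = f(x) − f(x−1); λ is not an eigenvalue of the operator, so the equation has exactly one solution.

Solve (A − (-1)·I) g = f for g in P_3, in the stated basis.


write g with unknown coordinates in the stated basis and equate coefficients in (A − (-1)·I) g = f
solving from the highest basis element down gives g = (1/4)x^3 + (203/120)x^2 + (917/300)x + 1229/2000
check: A g = (9/4)x^3 - (81/40)x^2 - (917/300)x - 1229/2000
so A g − (-1)·g = (5/2)x^3 - (1/3)x^2 = f ✓

g(x) = (1/4)x^3 + (203/120)x^2 + (917/300)x + 1229/2000


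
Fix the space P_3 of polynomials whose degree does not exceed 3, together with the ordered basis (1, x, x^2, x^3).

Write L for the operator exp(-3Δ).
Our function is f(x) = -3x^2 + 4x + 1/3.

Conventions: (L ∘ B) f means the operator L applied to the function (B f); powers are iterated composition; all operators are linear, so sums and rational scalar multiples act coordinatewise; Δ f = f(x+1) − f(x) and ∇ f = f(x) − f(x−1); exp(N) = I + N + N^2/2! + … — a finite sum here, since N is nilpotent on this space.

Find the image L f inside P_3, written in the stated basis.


the image equals g(x) = -3x^2 + 22x - 89/3

order-1 term: 18x - 3
order-2 term: -27
the series for exp(-3Δ) f terminates at order 2
exp(-3Δ) f = -3x^2 + 22x - 89/3


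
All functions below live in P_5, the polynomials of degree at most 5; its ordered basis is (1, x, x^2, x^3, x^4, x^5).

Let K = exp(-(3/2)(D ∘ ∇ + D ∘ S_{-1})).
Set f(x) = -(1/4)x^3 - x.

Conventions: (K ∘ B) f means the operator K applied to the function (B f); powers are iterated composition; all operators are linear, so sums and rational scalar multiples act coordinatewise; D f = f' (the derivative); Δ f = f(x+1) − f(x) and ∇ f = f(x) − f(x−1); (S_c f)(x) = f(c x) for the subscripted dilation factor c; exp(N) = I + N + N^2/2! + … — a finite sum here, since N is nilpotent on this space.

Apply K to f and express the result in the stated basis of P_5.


order-1 term: -(9/8)x^2 + (9/4)x - 21/8
order-2 term: (27/16)x + 27/8
order-3 term: 27/32
the series for exp(-(3/2)(D ∘ ∇ + D ∘ S_{-1})) f terminates at order 3
exp(-(3/2)(D ∘ ∇ + D ∘ S_{-1})) f = -(1/4)x^3 - (9/8)x^2 + (47/16)x + 51/32

the result is g(x) = -(1/4)x^3 - (9/8)x^2 + (47/16)x + 51/32


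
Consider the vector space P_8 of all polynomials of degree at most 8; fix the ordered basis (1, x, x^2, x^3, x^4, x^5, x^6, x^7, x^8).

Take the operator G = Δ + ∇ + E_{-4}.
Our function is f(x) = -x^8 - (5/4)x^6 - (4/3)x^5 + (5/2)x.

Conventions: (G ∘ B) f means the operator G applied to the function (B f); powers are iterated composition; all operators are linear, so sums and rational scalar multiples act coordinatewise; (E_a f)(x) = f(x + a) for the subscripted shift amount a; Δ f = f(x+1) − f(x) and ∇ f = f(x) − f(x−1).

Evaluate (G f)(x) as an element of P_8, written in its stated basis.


Δ f = -8x^7 - 28x^6 - (127/2)x^5 - (1145/12)x^4 - (283/3)x^3 - (721/12)x^2 - (133/6)x - 13/12
∇ f = -8x^7 + 28x^6 - (127/2)x^5 + (985/12)x^4 - (203/3)x^3 + (401/12)x^2 - (53/6)x + 41/12
E_{-4} f = -x^8 + 32x^7 - (1797/4)x^6 + (10838/3)x^5 - (54580/3)x^4 + (176192/3)x^3 - (355904/3)x^2 + (822287/6)x - 207902/3
(Δ + ∇ + E_{-4}) f = -x^8 + 16x^7 - (1797/4)x^6 + (10457/3)x^5 - (54620/3)x^4 + (175706/3)x^3 - (355984/3)x^2 + (822101/6)x - 207895/3

g(x) = -x^8 + 16x^7 - (1797/4)x^6 + (10457/3)x^5 - (54620/3)x^4 + (175706/3)x^3 - (355984/3)x^2 + (822101/6)x - 207895/3
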